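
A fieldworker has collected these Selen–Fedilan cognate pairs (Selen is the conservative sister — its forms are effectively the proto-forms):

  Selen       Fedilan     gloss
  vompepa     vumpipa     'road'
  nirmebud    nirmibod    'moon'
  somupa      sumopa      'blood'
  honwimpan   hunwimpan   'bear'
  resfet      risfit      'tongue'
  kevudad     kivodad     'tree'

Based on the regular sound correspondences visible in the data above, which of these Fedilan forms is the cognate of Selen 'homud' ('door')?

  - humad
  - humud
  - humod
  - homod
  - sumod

humod

vompepa ~ vumpipa, somupa ~ sumopa — Selen o corresponds to Fedilan u after a consonant, before a nasal.
nirmebud ~ nirmibod, kevudad ~ kivodad — Selen u corresponds to Fedilan o after a consonant, before a consonant other than r, m, n, p, b, f, v.
Applying these to Selen 'homud':
  homud → humud   (o→u after a consonant, before a nasal)
  humud → humod   (u→o after a consonant, before a consonant other than r, m, n, p, b, f, v)
So the Fedilan cognate is 'humod'.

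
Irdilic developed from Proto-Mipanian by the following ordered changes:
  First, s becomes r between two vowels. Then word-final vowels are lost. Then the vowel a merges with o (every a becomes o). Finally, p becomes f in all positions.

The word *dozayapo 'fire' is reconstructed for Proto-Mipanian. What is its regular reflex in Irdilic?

Irdilic: *dozayapo > dozayap > dozoyop > dozoyof  (by apocope, vowel merger, unconditioned shift)

dozoyof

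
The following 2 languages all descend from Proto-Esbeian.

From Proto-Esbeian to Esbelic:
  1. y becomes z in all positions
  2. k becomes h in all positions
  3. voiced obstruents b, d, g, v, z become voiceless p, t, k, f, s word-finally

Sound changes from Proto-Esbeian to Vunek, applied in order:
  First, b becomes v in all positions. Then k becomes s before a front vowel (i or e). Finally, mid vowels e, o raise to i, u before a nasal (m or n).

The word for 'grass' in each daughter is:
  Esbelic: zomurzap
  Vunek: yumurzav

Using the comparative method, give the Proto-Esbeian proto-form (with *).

Position 1: Esbelic has z, Vunek has y. Vunek preserves y here (none of its changes turn any other segment into y), so the proto-segment is *y.
Position 8: Esbelic has p, Vunek has v. Taking the neighbouring segments as reconstructed: Esbelic p could go back to *p or *b; Vunek v could go back to *b or *v — the one source consistent with every daughter is *b.
Verify the candidate proto-form against each daughter:
Esbelic: *yomurzab > zomurzab > zomurzap  (by unconditioned shift, final devoicing)
Vunek: start from *yomurzab.
  rule 1 (unconditioned shift): yomurzab → yomurzav
  rule 2: no change — yomurzav
  rule 3 (pre-nasal raising): yomurzav → yumurzav
  ⇒ Vunek yumurzav
No other proto-form is consistent with every reflex, so the reconstruction is *yomurzab.

*yomurzab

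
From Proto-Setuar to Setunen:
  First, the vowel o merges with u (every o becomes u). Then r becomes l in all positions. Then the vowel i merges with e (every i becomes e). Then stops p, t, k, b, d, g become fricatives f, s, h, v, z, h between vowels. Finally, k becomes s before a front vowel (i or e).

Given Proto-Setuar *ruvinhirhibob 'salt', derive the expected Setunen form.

Setunen: start from *ruvinhirhibob.
  rule 1 (vowel merger): ruvinhirhibob → ruvinhirhibub
  rule 2 (unconditioned shift): ruvinhirhibub → luvinhilhibub
  rule 3 (vowel merger): luvinhilhibub → luvenhelhebub
  rule 4 (intervocalic lenition): luvenhelhebub → luvenhelhevub
  rule 5: no change — luvenhelhevub
  ⇒ Setunen luvenhelhevub

luvenhelhevub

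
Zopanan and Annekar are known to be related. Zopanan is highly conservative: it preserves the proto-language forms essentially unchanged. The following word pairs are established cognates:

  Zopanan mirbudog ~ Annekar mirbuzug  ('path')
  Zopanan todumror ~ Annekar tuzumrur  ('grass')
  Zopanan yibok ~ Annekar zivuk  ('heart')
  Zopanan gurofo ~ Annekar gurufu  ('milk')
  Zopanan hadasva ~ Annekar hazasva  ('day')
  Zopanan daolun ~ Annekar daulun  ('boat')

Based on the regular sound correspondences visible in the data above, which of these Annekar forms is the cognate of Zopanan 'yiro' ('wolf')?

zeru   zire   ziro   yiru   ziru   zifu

yibok ~ zivuk — Zopanan y corresponds to Annekar z word-initially before a front vowel.
gurofo ~ gurufu — Zopanan o corresponds to Annekar u word-finally.
Applying these to Zopanan 'yiro':
  yiro → ziro   (y→z word-initially before a front vowel)
  ziro → ziru   (o→u word-finally)
So the Annekar cognate is 'ziru'.

ziru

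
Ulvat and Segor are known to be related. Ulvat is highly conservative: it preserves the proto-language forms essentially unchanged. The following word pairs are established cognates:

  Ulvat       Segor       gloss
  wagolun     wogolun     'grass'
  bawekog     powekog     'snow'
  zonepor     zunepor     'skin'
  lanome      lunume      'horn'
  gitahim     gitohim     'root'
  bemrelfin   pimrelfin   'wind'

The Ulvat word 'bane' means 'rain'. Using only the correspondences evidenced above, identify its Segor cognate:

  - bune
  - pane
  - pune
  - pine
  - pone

bawekog ~ powekog — Ulvat b corresponds to Segor p word-initially before a back vowel.
lanome ~ lunume — Ulvat a corresponds to Segor u after a consonant, before a nasal.
Applying these to Ulvat 'bane':
  bane → pane   (b→p word-initially before a back vowel)
  pane → pune   (a→u after a consonant, before a nasal)
So the Segor cognate is 'pune'.

pune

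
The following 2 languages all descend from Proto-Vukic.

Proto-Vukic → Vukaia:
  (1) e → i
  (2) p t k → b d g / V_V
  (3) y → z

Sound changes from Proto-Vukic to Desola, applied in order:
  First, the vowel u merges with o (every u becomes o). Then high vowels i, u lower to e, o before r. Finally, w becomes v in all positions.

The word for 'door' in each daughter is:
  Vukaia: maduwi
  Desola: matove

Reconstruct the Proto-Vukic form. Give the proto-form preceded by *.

Position 6: Vukaia has i, Desola has e. Taking the neighbouring segments as reconstructed: Vukaia i could go back to *e or *i; Desola e can only go back to *e — the one source consistent with every daughter is *e.
Position 3: Vukaia has d, Desola has t. Desola preserves t here (none of its changes turn any other segment into t), so the proto-segment is *t.
This points to *matuwe. Verify forward in each daughter:
Vukaia: start from *matuwe.
  rule 1 (vowel merger): matuwe → matuwi
  rule 2 (intervocalic voicing): matuwi → maduwi
  rule 3: no change — maduwi
  ⇒ Vukaia maduwi
Desola: *matuwe > matowe > matove  (by vowel merger, unconditioned shift)
*matuwe is the unique common source.

*matuwe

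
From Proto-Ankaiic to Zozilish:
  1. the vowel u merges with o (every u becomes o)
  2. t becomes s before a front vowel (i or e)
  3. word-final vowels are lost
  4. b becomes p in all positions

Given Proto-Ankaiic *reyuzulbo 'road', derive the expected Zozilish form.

reyozolp

Zozilish: start from *reyuzulbo.
  rule 1 (vowel merger): reyuzulbo → reyozolbo
  rule 2: no change — reyozolbo
  rule 3 (apocope): reyozolbo → reyozolb
  rule 4 (unconditioned shift): reyozolb → reyozolp
  ⇒ Zozilish reyozolp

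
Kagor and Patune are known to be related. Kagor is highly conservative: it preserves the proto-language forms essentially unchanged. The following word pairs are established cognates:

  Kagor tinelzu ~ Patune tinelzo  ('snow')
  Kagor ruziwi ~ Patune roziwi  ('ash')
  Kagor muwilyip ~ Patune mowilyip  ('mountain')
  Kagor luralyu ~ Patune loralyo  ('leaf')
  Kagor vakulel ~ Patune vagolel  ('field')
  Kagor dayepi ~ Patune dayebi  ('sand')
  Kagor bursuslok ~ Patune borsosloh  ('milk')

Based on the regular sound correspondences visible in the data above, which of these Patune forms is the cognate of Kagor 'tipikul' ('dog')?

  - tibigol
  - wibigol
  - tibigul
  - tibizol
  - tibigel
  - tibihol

tibigol

dayepi ~ dayebi — Kagor p corresponds to Patune b between vowels (before a front vowel).
vakulel ~ vagolel — Kagor k corresponds to Patune g between vowels (before a back vowel).
ruziwi ~ roziwi, muwilyip ~ mowilyip — Kagor u corresponds to Patune o after a consonant, before a consonant other than r, m, n, p, b, f, v.
Applying these to Kagor 'tipikul':
  tipikul → tibikul   (p→b between vowels (before a front vowel))
  tibikul → tibigul   (k→g between vowels (before a back vowel))
  tibigul → tibigol   (u→o after a consonant, before a consonant other than r, m, n, p, b, f, v)
So the Patune cognate is 'tibigol'.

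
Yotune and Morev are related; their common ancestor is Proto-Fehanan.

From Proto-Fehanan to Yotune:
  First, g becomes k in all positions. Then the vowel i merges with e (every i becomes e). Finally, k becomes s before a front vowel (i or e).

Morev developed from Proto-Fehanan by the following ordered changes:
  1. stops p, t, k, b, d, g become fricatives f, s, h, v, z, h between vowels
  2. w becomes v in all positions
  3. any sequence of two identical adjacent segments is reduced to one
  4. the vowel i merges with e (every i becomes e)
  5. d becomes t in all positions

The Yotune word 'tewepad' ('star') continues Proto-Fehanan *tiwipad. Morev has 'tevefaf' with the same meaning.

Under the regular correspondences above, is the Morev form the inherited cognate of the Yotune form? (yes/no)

no

Derive the expected Morev reflex of *tiwipad:
Morev: *tiwipad > tiwifad > tivifad > tevefad > tevefat  (by intervocalic lenition, unconditioned shift, vowel merger, unconditioned shift)
The regular Morev reflex would be 'tevefat', but the attested form is 'tevefaf'. The correspondence is irregular, so they are not cognates (the Morev form has a different source).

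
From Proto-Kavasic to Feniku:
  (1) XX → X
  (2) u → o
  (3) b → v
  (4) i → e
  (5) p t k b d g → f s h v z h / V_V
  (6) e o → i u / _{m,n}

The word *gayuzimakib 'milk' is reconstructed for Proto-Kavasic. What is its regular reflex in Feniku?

gayozimahev

Feniku: *gayuzimakib
  gayuzimakib (rule 1 does not apply)
  gayuzimakib → gayozimakib   [vowel merger]
  gayozimakib → gayozimakiv   [unconditioned shift]
  gayozimakiv → gayozemakev   [vowel merger]
  gayozemakev → gayozemahev   [intervocalic lenition]
  gayozemahev → gayozimahev   [pre-nasal raising]
  giving Feniku gayozimahev.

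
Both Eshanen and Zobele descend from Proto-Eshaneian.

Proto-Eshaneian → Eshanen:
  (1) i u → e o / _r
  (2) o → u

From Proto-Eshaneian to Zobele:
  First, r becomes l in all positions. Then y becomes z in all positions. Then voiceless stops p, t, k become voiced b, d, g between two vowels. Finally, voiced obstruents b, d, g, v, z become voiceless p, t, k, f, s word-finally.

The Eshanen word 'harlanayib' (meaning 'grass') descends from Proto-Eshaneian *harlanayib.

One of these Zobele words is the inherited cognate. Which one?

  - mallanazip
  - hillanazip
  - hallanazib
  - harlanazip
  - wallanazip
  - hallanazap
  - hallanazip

Zobele: *harlanayib
  harlanayib → hallanayib   [unconditioned shift]
  hallanayib → hallanazib   [unconditioned shift]
  hallanazib (rule 3 does not apply)
  hallanazib → hallanazip   [final devoicing]
  giving Zobele hallanazip.
Only 'hallanazip' matches the regular Zobele development of *harlanayib.

hallanazip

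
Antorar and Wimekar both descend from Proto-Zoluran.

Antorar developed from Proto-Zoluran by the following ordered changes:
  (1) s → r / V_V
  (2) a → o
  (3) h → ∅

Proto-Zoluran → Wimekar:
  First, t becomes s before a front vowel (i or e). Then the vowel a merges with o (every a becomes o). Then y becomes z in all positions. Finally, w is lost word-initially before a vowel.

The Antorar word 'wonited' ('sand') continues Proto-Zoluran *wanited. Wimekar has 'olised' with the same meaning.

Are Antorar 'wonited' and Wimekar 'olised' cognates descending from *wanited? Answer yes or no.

Derive the expected Wimekar reflex of *wanited:
Wimekar: *wanited > wanised > wonised > onised  (by palatalisation, vowel merger, glide loss)
The regular Wimekar reflex would be 'onised', but the attested form is 'olised'. The correspondence is irregular, so they are not cognates (the Wimekar form has a different source).

no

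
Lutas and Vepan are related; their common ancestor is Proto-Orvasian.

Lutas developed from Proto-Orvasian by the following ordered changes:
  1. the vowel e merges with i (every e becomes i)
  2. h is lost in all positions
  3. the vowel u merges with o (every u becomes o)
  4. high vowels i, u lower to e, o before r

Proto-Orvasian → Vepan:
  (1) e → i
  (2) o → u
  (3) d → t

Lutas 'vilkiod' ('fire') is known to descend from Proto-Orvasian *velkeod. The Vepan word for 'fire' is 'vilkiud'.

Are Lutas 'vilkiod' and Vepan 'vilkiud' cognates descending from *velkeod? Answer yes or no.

Derive the expected Vepan reflex of *velkeod:
Vepan: start from *velkeod.
  rule 1 (vowel merger): velkeod → vilkiod
  rule 2 (vowel merger): vilkiod → vilkiud
  rule 3 (unconditioned shift): vilkiud → vilkiut
  ⇒ Vepan vilkiut
The regular Vepan reflex would be 'vilkiut', but the attested form is 'vilkiud'. The correspondence is irregular, so they are not cognates (the Vepan form has a different source).

no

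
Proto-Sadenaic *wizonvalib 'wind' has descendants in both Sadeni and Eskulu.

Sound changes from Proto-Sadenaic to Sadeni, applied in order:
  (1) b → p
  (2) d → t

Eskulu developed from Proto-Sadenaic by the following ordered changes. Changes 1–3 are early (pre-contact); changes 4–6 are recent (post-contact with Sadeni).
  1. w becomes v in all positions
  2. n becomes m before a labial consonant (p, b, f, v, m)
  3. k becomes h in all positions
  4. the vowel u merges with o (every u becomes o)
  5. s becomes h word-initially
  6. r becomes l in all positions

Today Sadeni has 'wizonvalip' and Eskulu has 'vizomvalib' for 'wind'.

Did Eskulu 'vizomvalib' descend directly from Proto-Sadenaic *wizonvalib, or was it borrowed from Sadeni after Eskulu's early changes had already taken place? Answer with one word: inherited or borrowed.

inherited

If inherited, *wizonvalib would pass through all of Eskulu's changes:
Eskulu: *wizonvalib
  wizonvalib → vizonvalib   [unconditioned shift]
  vizonvalib → vizomvalib   [nasal place assimilation]
  vizomvalib (rule 3 does not apply)
  vizomvalib (rule 4 does not apply)
  vizomvalib (rule 5 does not apply)
  vizomvalib (rule 6 does not apply)
  giving Eskulu vizomvalib.
If borrowed from Sadeni 'wizonvalip' after the early changes, it would undergo only the recent ones:
  rule 4 (vowel merger): no change (wizonvalip)
  rule 5 (debuccalisation): no change (wizonvalip)
  rule 6 (unconditioned shift): no change (wizonvalip)
  ⇒ as a loan: wizonvalip
Eskulu 'vizomvalib' matches the inherited outcome exactly, so it is an inherited cognate, not a loan.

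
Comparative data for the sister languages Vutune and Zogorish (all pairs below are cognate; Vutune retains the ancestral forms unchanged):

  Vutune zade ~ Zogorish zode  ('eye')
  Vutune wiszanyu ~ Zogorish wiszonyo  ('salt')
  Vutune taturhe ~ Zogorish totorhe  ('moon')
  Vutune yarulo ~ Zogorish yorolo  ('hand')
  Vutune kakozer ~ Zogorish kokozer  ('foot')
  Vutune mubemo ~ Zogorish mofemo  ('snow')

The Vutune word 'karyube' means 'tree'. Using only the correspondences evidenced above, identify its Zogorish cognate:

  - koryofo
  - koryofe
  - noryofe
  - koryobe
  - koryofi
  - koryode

koryofe

yarulo ~ yorolo — Vutune a corresponds to Zogorish o after a consonant, before r.
mubemo ~ mofemo — Vutune u corresponds to Zogorish o after a consonant, before a labial obstruent.
mubemo ~ mofemo — Vutune b corresponds to Zogorish f between vowels (before a front vowel).
Applying these to Vutune 'karyube':
  karyube → koryube   (a→o after a consonant, before r)
  koryube → koryobe   (u→o after a consonant, before a labial obstruent)
  koryobe → koryofe   (b→f between vowels (before a front vowel))
So the Zogorish cognate is 'koryofe'.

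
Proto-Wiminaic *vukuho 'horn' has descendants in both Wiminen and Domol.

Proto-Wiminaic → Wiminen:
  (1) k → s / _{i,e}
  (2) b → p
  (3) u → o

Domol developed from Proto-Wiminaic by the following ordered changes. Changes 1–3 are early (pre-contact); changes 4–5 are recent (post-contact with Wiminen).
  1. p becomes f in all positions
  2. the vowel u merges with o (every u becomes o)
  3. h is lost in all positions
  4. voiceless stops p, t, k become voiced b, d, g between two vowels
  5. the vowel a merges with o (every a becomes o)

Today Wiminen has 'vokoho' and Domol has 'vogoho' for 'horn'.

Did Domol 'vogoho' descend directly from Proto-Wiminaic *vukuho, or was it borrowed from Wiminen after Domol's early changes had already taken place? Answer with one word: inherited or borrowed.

If inherited, *vukuho would pass through all of Domol's changes:
Domol: *vukuho > vokoho > vokoo > vogoo  (by vowel merger, h-loss, intervocalic voicing)
If borrowed from Wiminen 'vokoho' after the early changes, it would undergo only the recent ones:
  rule 4 (intervocalic voicing): vokoho → vogoho
  rule 5 (vowel merger): no change (vogoho)
  ⇒ as a loan: vogoho
Domol 'vogoho' matches the loan outcome 'vogoho', not the inherited 'vogoo' — it skipped the early Domol changes, so it was borrowed from Wiminen.

borrowed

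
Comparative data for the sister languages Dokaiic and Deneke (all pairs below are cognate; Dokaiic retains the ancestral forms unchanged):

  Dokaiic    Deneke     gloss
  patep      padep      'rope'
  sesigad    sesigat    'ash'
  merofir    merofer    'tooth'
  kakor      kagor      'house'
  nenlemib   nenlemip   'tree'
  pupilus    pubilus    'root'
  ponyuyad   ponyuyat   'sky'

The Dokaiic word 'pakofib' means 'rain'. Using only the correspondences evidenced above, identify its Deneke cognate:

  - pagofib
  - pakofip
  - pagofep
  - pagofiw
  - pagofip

pagofip

kakor ~ kagor — Dokaiic k corresponds to Deneke g between vowels (before a back vowel).
nenlemib ~ nenlemip — Dokaiic b corresponds to Deneke p word-finally.
Applying these to Dokaiic 'pakofib':
  pakofib → pagofib   (k→g between vowels (before a back vowel))
  pagofib → pagofip   (b→p word-finally)
So the Deneke cognate is 'pagofip'.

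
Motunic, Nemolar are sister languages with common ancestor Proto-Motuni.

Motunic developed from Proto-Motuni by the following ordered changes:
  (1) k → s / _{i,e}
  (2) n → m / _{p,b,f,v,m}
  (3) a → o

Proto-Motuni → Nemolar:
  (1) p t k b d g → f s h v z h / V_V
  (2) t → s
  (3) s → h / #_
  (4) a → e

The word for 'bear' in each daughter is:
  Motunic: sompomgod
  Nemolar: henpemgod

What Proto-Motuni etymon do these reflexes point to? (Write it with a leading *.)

*sanpamgod

Position 1: Motunic has s, Nemolar has h. Taking the neighbouring segments as reconstructed: Motunic s can only go back to *s; Nemolar h could go back to *t or *s or *h — the one source consistent with every daughter is *s.
Position 3: Motunic has m, Nemolar has n. Nemolar preserves n here (none of its changes turn any other segment into n), so the proto-segment is *n.
Verify the candidate proto-form against each daughter:
Motunic: *sanpamgod
  sanpamgod (rule 1 does not apply)
  sanpamgod → sampamgod   [nasal place assimilation]
  sampamgod → sompomgod   [vowel merger]
  giving Motunic sompomgod.
Nemolar: start from *sanpamgod.
  rule 1: no change — sanpamgod
  rule 2: no change — sanpamgod
  rule 3 (debuccalisation): sanpamgod → hanpamgod
  rule 4 (vowel merger): hanpamgod → henpemgod
  ⇒ Nemolar henpemgod
*sanpamgod is the unique common source.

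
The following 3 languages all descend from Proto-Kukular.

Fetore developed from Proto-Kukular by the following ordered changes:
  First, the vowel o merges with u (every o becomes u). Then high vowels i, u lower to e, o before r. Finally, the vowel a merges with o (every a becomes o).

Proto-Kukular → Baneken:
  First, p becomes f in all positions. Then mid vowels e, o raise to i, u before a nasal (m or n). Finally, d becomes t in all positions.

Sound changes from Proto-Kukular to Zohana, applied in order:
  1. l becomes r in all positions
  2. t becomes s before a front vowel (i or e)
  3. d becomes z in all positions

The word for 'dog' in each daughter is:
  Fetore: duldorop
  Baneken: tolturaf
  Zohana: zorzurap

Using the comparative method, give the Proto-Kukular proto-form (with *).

*doldurap

Position 2: Fetore has u, Baneken has o, Zohana has o. Baneken preserves o here (none of its changes turn any other segment into o), so the proto-segment is *o.
Position 3: Fetore has l, Baneken has l, Zohana has r. Fetore preserves l here (none of its changes turn any other segment into l), so the proto-segment is *l.
Continuing position by position gives *doldurap; check it forward:
Fetore: *doldurap
  doldurap → duldurap   [vowel merger]
  duldurap → duldorap   [pre-rhotic lowering]
  duldorap → duldorop   [vowel merger]
  giving Fetore duldorop.
Baneken: *doldurap
  doldurap → dolduraf   [unconditioned shift]
  dolduraf (rule 2 does not apply)
  dolduraf → tolturaf   [unconditioned shift]
  giving Baneken tolturaf.
Zohana: *doldurap > dordurap > zorzurap  (by unconditioned shift, unconditioned shift)
Only *doldurap yields all of Fetore duldorop, Baneken tolturaf, Zohana zorzurap.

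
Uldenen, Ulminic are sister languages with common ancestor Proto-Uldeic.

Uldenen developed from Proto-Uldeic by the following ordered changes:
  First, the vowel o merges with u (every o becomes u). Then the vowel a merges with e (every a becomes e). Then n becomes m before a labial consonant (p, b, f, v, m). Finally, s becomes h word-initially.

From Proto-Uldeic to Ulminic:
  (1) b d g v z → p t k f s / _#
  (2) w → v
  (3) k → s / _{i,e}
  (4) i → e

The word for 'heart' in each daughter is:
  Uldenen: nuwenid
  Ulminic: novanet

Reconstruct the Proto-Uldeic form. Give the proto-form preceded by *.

*nowanid

Position 3: Uldenen has w, Ulminic has v. Uldenen preserves w here (none of its changes turn any other segment into w), so the proto-segment is *w.
Position 6: Uldenen has i, Ulminic has e. Uldenen preserves i here (none of its changes turn any other segment into i), so the proto-segment is *i.
Position 7: Uldenen has d, Ulminic has t. Uldenen preserves d here (none of its changes turn any other segment into d), so the proto-segment is *d.
Continuing position by position gives *nowanid; check it forward:
Uldenen: *nowanid > nuwanid > nuwenid  (by vowel merger, vowel merger)
Ulminic: start from *nowanid.
  rule 1 (final devoicing): nowanid → nowanit
  rule 2 (unconditioned shift): nowanit → novanit
  rule 3: no change — novanit
  rule 4 (vowel merger): novanit → novanet
  ⇒ Ulminic novanet
No other proto-form is consistent with every reflex, so the reconstruction is *nowanid.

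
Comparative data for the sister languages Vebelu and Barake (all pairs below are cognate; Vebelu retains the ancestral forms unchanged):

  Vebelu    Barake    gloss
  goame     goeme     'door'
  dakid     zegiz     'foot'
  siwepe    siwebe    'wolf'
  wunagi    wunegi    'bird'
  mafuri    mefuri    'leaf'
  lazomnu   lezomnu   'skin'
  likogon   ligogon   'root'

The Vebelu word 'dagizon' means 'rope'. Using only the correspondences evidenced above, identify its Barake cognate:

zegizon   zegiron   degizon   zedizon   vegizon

dakid ~ zegiz — Vebelu d corresponds to Barake z word-initially before a back vowel.
dakid ~ zegiz, wunagi ~ wunegi — Vebelu a corresponds to Barake e after a consonant, before a consonant other than r, m, n, p, b, f, v.
Applying these to Vebelu 'dagizon':
  dagizon → zagizon   (d→z word-initially before a back vowel)
  zagizon → zegizon   (a→e after a consonant, before a consonant other than r, m, n, p, b, f, v)
So the Barake cognate is 'zegizon'.

zegizon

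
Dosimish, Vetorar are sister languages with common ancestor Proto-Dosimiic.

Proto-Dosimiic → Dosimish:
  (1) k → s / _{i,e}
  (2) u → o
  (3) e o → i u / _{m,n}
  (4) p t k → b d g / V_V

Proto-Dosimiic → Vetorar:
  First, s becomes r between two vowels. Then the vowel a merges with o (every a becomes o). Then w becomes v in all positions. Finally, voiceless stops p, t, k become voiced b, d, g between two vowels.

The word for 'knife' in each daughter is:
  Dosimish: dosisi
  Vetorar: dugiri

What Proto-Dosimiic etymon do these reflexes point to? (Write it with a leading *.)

*dukisi

Position 2: Dosimish has o, Vetorar has u. Vetorar preserves u here (none of its changes turn any other segment into u), so the proto-segment is *u.
Position 5: Dosimish has s, Vetorar has r. Taking the neighbouring segments as reconstructed: Dosimish s could go back to *k or *s; Vetorar r could go back to *s or *r — the one source consistent with every daughter is *s.
Position 3: Dosimish has s, Vetorar has g. Taking the neighbouring segments as reconstructed: Dosimish s could go back to *k or *s; Vetorar g could go back to *k or *g — the one source consistent with every daughter is *k.
Continuing position by position gives *dukisi; check it forward:
Dosimish: start from *dukisi.
  rule 1 (palatalisation): dukisi → dusisi
  rule 2 (vowel merger): dusisi → dosisi
  rule 3: no change — dosisi
  rule 4: no change — dosisi
  ⇒ Dosimish dosisi
Vetorar: *dukisi > dukiri > dugiri  (by rhotacism, intervocalic voicing)
Only *dukisi yields all of Dosimish dosisi, Vetorar dugiri.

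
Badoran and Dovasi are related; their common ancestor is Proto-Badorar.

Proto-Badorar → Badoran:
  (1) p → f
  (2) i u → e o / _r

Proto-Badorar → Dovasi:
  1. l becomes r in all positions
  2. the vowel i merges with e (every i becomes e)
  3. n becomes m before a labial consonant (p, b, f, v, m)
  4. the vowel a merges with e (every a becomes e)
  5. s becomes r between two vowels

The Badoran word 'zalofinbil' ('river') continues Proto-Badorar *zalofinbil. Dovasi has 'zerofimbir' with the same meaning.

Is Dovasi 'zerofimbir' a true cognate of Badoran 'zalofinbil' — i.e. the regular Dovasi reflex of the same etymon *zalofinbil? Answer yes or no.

no

Derive the expected Dovasi reflex of *zalofinbil:
Dovasi: *zalofinbil
  zalofinbil → zarofinbir   [unconditioned shift]
  zarofinbir → zarofenber   [vowel merger]
  zarofenber → zarofember   [nasal place assimilation]
  zarofember → zerofember   [vowel merger]
  zerofember (rule 5 does not apply)
  giving Dovasi zerofember.
The regular Dovasi reflex would be 'zerofember', but the attested form is 'zerofimbir'. The correspondence is irregular, so they are not cognates (the Dovasi form has a different source).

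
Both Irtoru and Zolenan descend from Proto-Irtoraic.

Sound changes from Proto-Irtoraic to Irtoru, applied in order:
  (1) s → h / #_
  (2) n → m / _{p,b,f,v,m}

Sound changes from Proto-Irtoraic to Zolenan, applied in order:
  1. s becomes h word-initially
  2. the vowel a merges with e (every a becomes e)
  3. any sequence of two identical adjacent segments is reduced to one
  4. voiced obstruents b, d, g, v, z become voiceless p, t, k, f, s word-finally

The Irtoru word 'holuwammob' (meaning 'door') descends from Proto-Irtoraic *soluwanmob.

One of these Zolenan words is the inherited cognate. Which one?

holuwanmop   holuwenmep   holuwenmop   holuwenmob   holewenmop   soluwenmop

Zolenan: *soluwanmob > holuwanmob > holuwenmob > holuwenmop  (by debuccalisation, vowel merger, final devoicing)
The other candidates each miss or misapply at least one Zolenan change.

holuwenmop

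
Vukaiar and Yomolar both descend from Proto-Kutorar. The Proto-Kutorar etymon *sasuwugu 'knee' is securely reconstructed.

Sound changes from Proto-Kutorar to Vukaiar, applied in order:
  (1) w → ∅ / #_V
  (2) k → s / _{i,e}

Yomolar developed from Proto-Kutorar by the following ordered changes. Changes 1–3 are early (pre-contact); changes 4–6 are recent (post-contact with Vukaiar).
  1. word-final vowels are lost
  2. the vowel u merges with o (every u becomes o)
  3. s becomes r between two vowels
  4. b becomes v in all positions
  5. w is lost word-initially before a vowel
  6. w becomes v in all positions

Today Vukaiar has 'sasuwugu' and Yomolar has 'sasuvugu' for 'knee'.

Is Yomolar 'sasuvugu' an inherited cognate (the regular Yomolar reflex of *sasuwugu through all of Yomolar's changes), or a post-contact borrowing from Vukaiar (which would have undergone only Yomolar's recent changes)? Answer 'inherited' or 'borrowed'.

If inherited, *sasuwugu would pass through all of Yomolar's changes:
Yomolar: *sasuwugu > sasuwug > sasowog > sarowog > sarovog  (by apocope, vowel merger, rhotacism, unconditioned shift)
If borrowed from Vukaiar 'sasuwugu' after the early changes, it would undergo only the recent ones:
  rule 4 (unconditioned shift): no change (sasuwugu)
  rule 5 (glide loss): no change (sasuwugu)
  rule 6 (unconditioned shift): sasuwugu → sasuvugu
  ⇒ as a loan: sasuvugu
Yomolar 'sasuvugu' matches the loan outcome 'sasuvugu', not the inherited 'sarovog' — it skipped the early Yomolar changes, so it was borrowed from Vukaiar.

borrowed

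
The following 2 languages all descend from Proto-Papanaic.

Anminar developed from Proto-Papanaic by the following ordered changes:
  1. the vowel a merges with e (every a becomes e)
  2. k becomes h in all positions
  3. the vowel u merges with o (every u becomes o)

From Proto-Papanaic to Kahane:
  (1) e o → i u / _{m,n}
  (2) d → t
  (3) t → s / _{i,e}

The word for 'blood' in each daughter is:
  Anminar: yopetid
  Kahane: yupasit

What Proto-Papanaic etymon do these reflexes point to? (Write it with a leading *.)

Position 4: Anminar has e, Kahane has a. Kahane preserves a here (none of its changes turn any other segment into a), so the proto-segment is *a.
Position 5: Anminar has t, Kahane has s. Anminar preserves t here (none of its changes turn any other segment into t), so the proto-segment is *t.
Position 7: Anminar has d, Kahane has t. Anminar preserves d here (none of its changes turn any other segment into d), so the proto-segment is *d.
This points to *yupatid. Verify forward in each daughter:
Anminar: *yupatid > yupetid > yopetid  (by vowel merger, vowel merger)
Kahane: *yupatid
  yupatid (rule 1 does not apply)
  yupatid → yupatit   [unconditioned shift]
  yupatit → yupasit   [palatalisation]
  giving Kahane yupasit.
No other proto-form is consistent with every reflex, so the reconstruction is *yupatid.

*yupatid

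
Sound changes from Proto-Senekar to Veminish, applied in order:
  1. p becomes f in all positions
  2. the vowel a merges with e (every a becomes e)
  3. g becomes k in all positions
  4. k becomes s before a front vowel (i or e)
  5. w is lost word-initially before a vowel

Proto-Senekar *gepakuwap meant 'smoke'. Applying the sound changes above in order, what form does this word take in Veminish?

sefekuwef

Veminish: start from *gepakuwap.
  rule 1 (unconditioned shift): gepakuwap → gefakuwaf
  rule 2 (vowel merger): gefakuwaf → gefekuwef
  rule 3 (unconditioned shift): gefekuwef → kefekuwef
  rule 4 (palatalisation): kefekuwef → sefekuwef
  rule 5: no change — sefekuwef
  ⇒ Veminish sefekuwef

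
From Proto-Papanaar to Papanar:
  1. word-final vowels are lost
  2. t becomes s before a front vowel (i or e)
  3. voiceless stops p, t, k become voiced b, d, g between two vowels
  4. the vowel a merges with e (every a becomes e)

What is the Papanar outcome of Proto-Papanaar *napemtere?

Papanar: start from *napemtere.
  rule 1 (apocope): napemtere → napemter
  rule 2 (palatalisation): napemter → napemser
  rule 3 (intervocalic voicing): napemser → nabemser
  rule 4 (vowel merger): nabemser → nebemser
  ⇒ Papanar nebemser

nebemser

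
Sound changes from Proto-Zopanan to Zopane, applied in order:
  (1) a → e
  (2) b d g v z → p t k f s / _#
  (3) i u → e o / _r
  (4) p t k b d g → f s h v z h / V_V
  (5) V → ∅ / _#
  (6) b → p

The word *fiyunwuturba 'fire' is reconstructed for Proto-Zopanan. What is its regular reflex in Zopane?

Zopane: start from *fiyunwuturba.
  rule 1 (vowel merger): fiyunwuturba → fiyunwuturbe
  rule 2: no change — fiyunwuturbe
  rule 3 (pre-rhotic lowering): fiyunwuturbe → fiyunwutorbe
  rule 4 (intervocalic lenition): fiyunwutorbe → fiyunwusorbe
  rule 5 (apocope): fiyunwusorbe → fiyunwusorb
  rule 6 (unconditioned shift): fiyunwusorb → fiyunwusorp
  ⇒ Zopane fiyunwusorp

fiyunwusorp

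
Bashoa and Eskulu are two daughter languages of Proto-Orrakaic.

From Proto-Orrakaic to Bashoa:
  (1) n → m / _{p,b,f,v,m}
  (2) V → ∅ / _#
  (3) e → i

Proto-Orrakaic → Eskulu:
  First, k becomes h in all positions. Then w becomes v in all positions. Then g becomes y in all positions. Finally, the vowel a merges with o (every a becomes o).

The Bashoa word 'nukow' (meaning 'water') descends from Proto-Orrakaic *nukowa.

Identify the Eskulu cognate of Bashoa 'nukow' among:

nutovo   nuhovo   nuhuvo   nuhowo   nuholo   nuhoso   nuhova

nuhovo

Eskulu: *nukowa
  nukowa → nuhowa   [unconditioned shift]
  nuhowa → nuhova   [unconditioned shift]
  nuhova (rule 3 does not apply)
  nuhova → nuhovo   [vowel merger]
  giving Eskulu nuhovo.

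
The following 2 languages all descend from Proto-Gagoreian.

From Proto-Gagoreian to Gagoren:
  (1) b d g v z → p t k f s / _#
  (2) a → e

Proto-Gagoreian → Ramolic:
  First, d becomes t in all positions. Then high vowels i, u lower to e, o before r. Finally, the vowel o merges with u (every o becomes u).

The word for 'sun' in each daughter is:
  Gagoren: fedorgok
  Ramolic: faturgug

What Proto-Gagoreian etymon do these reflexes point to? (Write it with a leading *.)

*fadorgog

Position 3: Gagoren has d, Ramolic has t. Gagoren preserves d here (none of its changes turn any other segment into d), so the proto-segment is *d.
Position 8: Gagoren has k, Ramolic has g. Ramolic preserves g here (none of its changes turn any other segment into g), so the proto-segment is *g.
Verify the candidate proto-form against each daughter:
Gagoren: *fadorgog
  fadorgog → fadorgok   [final devoicing]
  fadorgok → fedorgok   [vowel merger]
  giving Gagoren fedorgok.
Ramolic: start from *fadorgog.
  rule 1 (unconditioned shift): fadorgog → fatorgog
  rule 2: no change — fatorgog
  rule 3 (vowel merger): fatorgog → faturgug
  ⇒ Ramolic faturgug
No other proto-form is consistent with every reflex, so the reconstruction is *fadorgog.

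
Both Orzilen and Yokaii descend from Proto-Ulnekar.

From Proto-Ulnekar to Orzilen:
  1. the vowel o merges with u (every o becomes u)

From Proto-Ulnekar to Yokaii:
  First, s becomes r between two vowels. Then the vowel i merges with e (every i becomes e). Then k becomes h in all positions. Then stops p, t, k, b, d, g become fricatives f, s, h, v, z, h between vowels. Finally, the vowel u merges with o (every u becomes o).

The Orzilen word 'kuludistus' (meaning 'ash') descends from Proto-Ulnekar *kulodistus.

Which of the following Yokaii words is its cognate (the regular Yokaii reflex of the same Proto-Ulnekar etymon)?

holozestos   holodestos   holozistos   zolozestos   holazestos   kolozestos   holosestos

Yokaii: *kulodistus > kulodestus > hulodestus > hulozestus > holozestos  (by vowel merger, unconditioned shift, intervocalic lenition, vowel merger)

holozestos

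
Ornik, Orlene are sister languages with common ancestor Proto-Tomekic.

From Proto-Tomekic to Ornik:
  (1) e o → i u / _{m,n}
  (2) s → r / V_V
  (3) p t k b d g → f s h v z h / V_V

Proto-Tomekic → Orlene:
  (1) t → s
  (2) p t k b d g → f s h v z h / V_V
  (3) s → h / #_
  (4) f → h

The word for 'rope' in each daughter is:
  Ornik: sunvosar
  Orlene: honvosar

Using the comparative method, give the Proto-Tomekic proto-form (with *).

Position 1: Ornik has s, Orlene has h. Taking the neighbouring segments as reconstructed: Ornik s can only go back to *s; Orlene h could go back to *t or *f or *s or *h — the one source consistent with every daughter is *s.
Position 6: Ornik has s, Orlene has s. Taking the neighbouring segments as reconstructed: Ornik s can only go back to *t; Orlene s could go back to *t or *s — the one source consistent with every daughter is *t.
This points to *sonvotar. Verify forward in each daughter:
Ornik: start from *sonvotar.
  rule 1 (pre-nasal raising): sonvotar → sunvotar
  rule 2: no change — sunvotar
  rule 3 (intervocalic lenition): sunvotar → sunvosar
  ⇒ Ornik sunvosar
Orlene: *sonvotar
  sonvotar → sonvosar   [unconditioned shift]
  sonvosar (rule 2 does not apply)
  sonvosar → honvosar   [debuccalisation]
  honvosar (rule 4 does not apply)
  giving Orlene honvosar.
Only *sonvotar yields all of Ornik sunvosar, Orlene honvosar.

*sonvotar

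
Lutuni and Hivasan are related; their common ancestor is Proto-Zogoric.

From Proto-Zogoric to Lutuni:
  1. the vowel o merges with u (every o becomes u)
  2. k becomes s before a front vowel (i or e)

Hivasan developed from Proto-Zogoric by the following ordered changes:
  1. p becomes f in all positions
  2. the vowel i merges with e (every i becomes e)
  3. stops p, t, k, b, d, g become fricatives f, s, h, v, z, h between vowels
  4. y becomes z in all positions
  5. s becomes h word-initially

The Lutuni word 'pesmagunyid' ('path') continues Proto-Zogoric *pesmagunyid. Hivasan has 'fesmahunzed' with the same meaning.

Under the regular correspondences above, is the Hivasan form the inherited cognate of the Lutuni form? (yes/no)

Derive the expected Hivasan reflex of *pesmagunyid:
Hivasan: *pesmagunyid > fesmagunyid > fesmagunyed > fesmahunyed > fesmahunzed  (by unconditioned shift, vowel merger, intervocalic lenition, unconditioned shift)
Hivasan 'fesmahunzed' matches the regular reflex exactly, so the pair is cognate.

yes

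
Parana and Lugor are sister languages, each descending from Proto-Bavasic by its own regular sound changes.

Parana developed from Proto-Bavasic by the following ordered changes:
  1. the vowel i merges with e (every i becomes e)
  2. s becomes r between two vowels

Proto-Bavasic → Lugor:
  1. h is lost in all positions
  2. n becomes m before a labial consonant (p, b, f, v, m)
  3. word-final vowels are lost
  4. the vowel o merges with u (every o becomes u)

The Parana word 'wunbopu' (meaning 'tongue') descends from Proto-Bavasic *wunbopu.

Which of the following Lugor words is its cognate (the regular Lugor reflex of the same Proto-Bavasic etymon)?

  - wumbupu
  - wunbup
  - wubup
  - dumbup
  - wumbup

wumbup

Lugor: *wunbopu > wumbopu > wumbop > wumbup  (by nasal place assimilation, apocope, vowel merger)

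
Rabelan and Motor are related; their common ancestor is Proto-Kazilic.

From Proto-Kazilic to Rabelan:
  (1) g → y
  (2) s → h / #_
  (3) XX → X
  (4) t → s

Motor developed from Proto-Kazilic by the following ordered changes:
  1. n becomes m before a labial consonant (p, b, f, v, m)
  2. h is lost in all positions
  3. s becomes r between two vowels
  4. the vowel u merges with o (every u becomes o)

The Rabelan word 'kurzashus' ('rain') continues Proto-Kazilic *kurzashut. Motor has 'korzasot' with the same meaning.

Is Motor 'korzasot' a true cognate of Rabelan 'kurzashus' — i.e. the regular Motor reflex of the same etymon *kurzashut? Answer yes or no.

Derive the expected Motor reflex of *kurzashut:
Motor: *kurzashut > kurzasut > kurzarut > korzarot  (by h-loss, rhotacism, vowel merger)
The regular Motor reflex would be 'korzarot', but the attested form is 'korzasot'. The correspondence is irregular, so they are not cognates (the Motor form has a different source).

no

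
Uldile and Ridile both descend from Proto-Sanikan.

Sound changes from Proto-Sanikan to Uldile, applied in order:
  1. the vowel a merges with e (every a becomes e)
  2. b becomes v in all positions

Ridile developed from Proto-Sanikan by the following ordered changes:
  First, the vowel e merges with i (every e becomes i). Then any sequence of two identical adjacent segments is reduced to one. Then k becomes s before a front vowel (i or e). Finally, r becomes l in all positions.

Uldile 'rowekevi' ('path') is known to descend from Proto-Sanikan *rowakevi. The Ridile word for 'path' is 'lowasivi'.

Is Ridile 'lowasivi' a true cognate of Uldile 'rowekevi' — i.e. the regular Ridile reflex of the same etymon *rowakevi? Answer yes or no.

Derive the expected Ridile reflex of *rowakevi:
Ridile: *rowakevi
  rowakevi → rowakivi   [vowel merger]
  rowakivi (rule 2 does not apply)
  rowakivi → rowasivi   [palatalisation]
  rowasivi → lowasivi   [unconditioned shift]
  giving Ridile lowasivi.
Ridile 'lowasivi' matches the regular reflex exactly, so the pair is cognate.

yes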